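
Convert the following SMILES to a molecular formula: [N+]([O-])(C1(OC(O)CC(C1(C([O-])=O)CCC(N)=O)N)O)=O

C9H14N3O8-

Heavy atoms from the SMILES: 9 C, 3 N, 8 O.
Implicit hydrogens by atom environment:
  4 × C: no H
  4 × O: no H
  3 × C: 2 H each → 6
  2 × C: 1 H each → 2
  2 × N: 2 H each → 4
  2 × O: 1 H each → 2
  2 × O (charge -1): no H
  1 × N (charge +1): no H
  Total hydrogens = 14.
Net charge -1.
Molecular formula: C9H14N3O8-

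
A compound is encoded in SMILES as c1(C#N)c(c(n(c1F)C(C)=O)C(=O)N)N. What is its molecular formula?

C8H7FN4O2

Heavy atoms from the SMILES: 8 C, 1 F, 4 N, 2 O.
Implicit hydrogens by atom environment:
  4 × C (aromatic): no H
  3 × C: no H
  2 × N: 2 H each → 4
  2 × O: no H
  1 × C: 3 H
  1 × F: no H
  1 × N (aromatic): no H
  1 × N: no H
  Total hydrogens = 7.
Molecular formula: C8H7FN4O2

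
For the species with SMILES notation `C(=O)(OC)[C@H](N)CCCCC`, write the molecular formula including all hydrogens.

C8H17NO2

Heavy atoms from the SMILES: 8 C, 1 N, 2 O.
Implicit hydrogens by atom environment:
  4 × C: 2 H each → 8
  2 × C: 3 H each → 6
  2 × O: no H
  1 × C: 1 H
  1 × C: no H
  1 × N: 2 H
  Total hydrogens = 17.
Molecular formula: C8H17NO2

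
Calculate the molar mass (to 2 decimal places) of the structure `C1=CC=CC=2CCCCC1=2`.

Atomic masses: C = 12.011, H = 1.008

Molecular formula: C10H12.
M = 10×12.011 + 12×1.008 = 132.21 g/mol.

132.21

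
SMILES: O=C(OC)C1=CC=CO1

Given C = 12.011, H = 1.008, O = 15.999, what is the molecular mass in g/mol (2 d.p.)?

Molecular formula: C6H6O3.
M = 6×12.011 + 6×1.008 + 3×15.999 = 126.11 g/mol.

126.11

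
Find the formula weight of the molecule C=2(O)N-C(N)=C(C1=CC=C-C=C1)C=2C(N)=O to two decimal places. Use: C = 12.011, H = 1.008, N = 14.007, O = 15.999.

217.23

Molecular formula: C11H11N3O2.
M = 11×12.011 + 11×1.008 + 3×14.007 + 2×15.999 = 217.23 g/mol.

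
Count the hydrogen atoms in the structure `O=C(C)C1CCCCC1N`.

15

Hydrogens are implicit in SMILES; fill each atom to its normal valence:
  4 × C: 2 H each → 8
  2 × C: 1 H each → 2
  1 × C: 3 H
  1 × C: no H
  1 × N: 2 H
  1 × O: no H
  Total hydrogens = 15.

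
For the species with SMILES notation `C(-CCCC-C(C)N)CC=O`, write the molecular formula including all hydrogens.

Heavy atoms from the SMILES: 9 C, 1 N, 1 O.
Implicit hydrogens by atom environment:
  6 × C: 2 H each → 12
  2 × C: 1 H each → 2
  1 × C: 3 H
  1 × N: 2 H
  1 × O: no H
  Total hydrogens = 19.
Molecular formula: C9H19NO

C9H19NO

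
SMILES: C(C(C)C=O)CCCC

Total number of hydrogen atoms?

Hydrogens are implicit in SMILES; fill each atom to its normal valence:
  4 × C: 2 H each → 8
  2 × C: 3 H each → 6
  2 × C: 1 H each → 2
  1 × O: no H
  Total hydrogens = 16.

16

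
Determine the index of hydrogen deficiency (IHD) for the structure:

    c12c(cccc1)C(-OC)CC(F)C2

5

Molecular formula from the SMILES: C11H13FO.
DoU = (2C + 2 + N − H − X)/2 = (2·11 + 2 + 0 − 13 − 1)/2 = 10/2 = 5.
(Structurally: 2 ring(s) + 3 π bond(s) = 5.)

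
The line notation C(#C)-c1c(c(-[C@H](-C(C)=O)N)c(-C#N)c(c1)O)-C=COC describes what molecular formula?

Heavy atoms from the SMILES: 15 C, 2 N, 3 O.
Implicit hydrogens by atom environment:
  5 × C (aromatic): no H
  4 × C: 1 H each → 4
  3 × C: no H
  2 × C: 3 H each → 6
  2 × O: no H
  1 × C (aromatic): 1 H
  1 × N: 2 H
  1 × N: no H
  1 × O: 1 H
  Total hydrogens = 14.
Molecular formula: C15H14N2O3

C15H14N2O3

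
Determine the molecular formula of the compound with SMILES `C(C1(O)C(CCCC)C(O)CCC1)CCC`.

C14H28O2

Heavy atoms from the SMILES: 14 C, 2 O.
Implicit hydrogens by atom environment:
  9 × C: 2 H each → 18
  2 × C: 3 H each → 6
  2 × C: 1 H each → 2
  2 × O: 1 H each → 2
  1 × C: no H
  Total hydrogens = 28.
Molecular formula: C14H28O2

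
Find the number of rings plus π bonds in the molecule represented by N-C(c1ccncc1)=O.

5

Molecular formula from the SMILES: C6H6N2O.
DoU = (2C + 2 + N − H − X)/2 = (2·6 + 2 + 2 − 6 − 0)/2 = 10/2 = 5.
(Structurally: 1 ring(s) + 4 π bond(s) = 5.)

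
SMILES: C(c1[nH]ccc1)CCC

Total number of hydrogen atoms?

13

Hydrogens are implicit in SMILES; fill each atom to its normal valence:
  3 × C: 2 H each → 6
  3 × C (aromatic): 1 H each → 3
  1 × C: 3 H
  1 × C (aromatic): no H
  1 × N (aromatic): 1 H
  Total hydrogens = 13.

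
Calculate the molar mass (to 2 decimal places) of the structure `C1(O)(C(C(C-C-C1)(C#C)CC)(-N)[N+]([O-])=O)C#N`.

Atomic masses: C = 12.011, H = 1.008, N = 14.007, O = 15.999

237.26

Molecular formula: C11H15N3O3.
M = 11×12.011 + 15×1.008 + 3×14.007 + 3×15.999 = 237.26 g/mol.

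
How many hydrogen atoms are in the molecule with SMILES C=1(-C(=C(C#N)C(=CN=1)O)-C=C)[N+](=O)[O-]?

Hydrogens are implicit in SMILES; fill each atom to its normal valence:
  4 × C (aromatic): no H
  1 × C: 2 H
  1 × C (aromatic): 1 H
  1 × C: 1 H
  1 × C: no H
  1 × N (aromatic): no H
  1 × N (charge +1): no H
  1 × N: no H
  1 × O: 1 H
  1 × O: no H
  1 × O (charge -1): no H
  Total hydrogens = 5.

5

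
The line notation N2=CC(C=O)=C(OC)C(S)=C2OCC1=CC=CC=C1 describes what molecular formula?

Heavy atoms from the SMILES: 14 C, 1 N, 3 O, 1 S.
Implicit hydrogens by atom environment:
  6 × C (aromatic): 1 H each → 6
  5 × C (aromatic): no H
  3 × O: no H
  1 × C: 3 H
  1 × C: 2 H
  1 × C: 1 H
  1 × N (aromatic): no H
  1 × S: 1 H
  Total hydrogens = 13.
Molecular formula: C14H13NO3S

C14H13NO3S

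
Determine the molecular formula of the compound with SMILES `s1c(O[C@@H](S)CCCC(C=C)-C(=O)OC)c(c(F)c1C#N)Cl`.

Heavy atoms from the SMILES: 14 C, 1 Cl, 1 F, 1 N, 3 O, 2 S.
Implicit hydrogens by atom environment:
  4 × C: 2 H each → 8
  4 × C (aromatic): no H
  3 × C: 1 H each → 3
  3 × O: no H
  2 × C: no H
  1 × C: 3 H
  1 × Cl: no H
  1 × F: no H
  1 × N: no H
  1 × S: 1 H
  1 × S (aromatic): no H
  Total hydrogens = 15.
Molecular formula: C14H15ClFNO3S2

C14H15ClFNO3S2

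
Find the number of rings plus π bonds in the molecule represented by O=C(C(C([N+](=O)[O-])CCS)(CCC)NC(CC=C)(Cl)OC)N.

Molecular formula from the SMILES: C13H24ClN3O4S.
DoU = (2C + 2 + N − H − X)/2 = (2·13 + 2 + 3 − 24 − 1)/2 = 6/2 = 3.
(Structurally: 0 ring(s) + 3 π bond(s) = 3.)

3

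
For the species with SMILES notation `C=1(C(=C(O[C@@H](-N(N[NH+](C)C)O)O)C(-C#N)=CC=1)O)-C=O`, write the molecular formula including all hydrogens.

Heavy atoms from the SMILES: 11 C, 4 N, 5 O.
Implicit hydrogens by atom environment:
  4 × C (aromatic): no H
  3 × O: 1 H each → 3
  2 × C: 3 H each → 6
  2 × C (aromatic): 1 H each → 2
  2 × C: 1 H each → 2
  2 × N: no H
  2 × O: no H
  1 × C: no H
  1 × N: 1 H
  1 × N (charge +1): 1 H
  Total hydrogens = 15.
Net charge +1.
Molecular formula: C11H15N4O5+

C11H15N4O5+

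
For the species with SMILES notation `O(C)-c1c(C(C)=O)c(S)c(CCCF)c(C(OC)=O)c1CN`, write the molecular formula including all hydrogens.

C15H20FNO4S

Heavy atoms from the SMILES: 15 C, 1 F, 1 N, 4 O, 1 S.
Implicit hydrogens by atom environment:
  6 × C (aromatic): no H
  4 × C: 2 H each → 8
  4 × O: no H
  3 × C: 3 H each → 9
  2 × C: no H
  1 × F: no H
  1 × N: 2 H
  1 × S: 1 H
  Total hydrogens = 20.
Molecular formula: C15H20FNO4S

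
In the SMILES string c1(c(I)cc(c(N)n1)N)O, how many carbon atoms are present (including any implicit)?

The symbol for carbon appears 5 times in the SMILES. Lowercase c denotes aromatic carbon and counts toward C.

5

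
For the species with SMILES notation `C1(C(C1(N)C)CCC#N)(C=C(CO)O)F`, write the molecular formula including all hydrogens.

C10H15FN2O2

Heavy atoms from the SMILES: 10 C, 1 F, 2 N, 2 O.
Implicit hydrogens by atom environment:
  4 × C: no H
  3 × C: 2 H each → 6
  2 × C: 1 H each → 2
  2 × O: 1 H each → 2
  1 × C: 3 H
  1 × F: no H
  1 × N: 2 H
  1 × N: no H
  Total hydrogens = 15.
Molecular formula: C10H15FN2O2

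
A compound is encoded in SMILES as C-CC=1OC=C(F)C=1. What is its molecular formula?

C6H7FO

Heavy atoms from the SMILES: 6 C, 1 F, 1 O.
Implicit hydrogens by atom environment:
  2 × C (aromatic): 1 H each → 2
  2 × C (aromatic): no H
  1 × C: 3 H
  1 × C: 2 H
  1 × F: no H
  1 × O (aromatic): no H
  Total hydrogens = 7.
Molecular formula: C6H7FO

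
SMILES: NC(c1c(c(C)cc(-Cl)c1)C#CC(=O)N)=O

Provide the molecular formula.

Heavy atoms from the SMILES: 11 C, 1 Cl, 2 N, 2 O.
Implicit hydrogens by atom environment:
  4 × C (aromatic): no H
  4 × C: no H
  2 × C (aromatic): 1 H each → 2
  2 × N: 2 H each → 4
  2 × O: no H
  1 × C: 3 H
  1 × Cl: no H
  Total hydrogens = 9.
Molecular formula: C11H9ClN2O2

C11H9ClN2O2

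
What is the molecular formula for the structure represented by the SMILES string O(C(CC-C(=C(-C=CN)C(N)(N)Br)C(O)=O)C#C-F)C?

C12H17BrFN3O3

Heavy atoms from the SMILES: 1 Br, 12 C, 1 F, 3 N, 3 O.
Implicit hydrogens by atom environment:
  6 × C: no H
  3 × C: 1 H each → 3
  3 × N: 2 H each → 6
  2 × C: 2 H each → 4
  2 × O: no H
  1 × Br: no H
  1 × C: 3 H
  1 × F: no H
  1 × O: 1 H
  Total hydrogens = 17.
Molecular formula: C12H17BrFN3O3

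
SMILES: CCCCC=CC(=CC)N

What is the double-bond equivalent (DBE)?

2

Molecular formula from the SMILES: C9H17N.
DoU = (2C + 2 + N − H − X)/2 = (2·9 + 2 + 1 − 17 − 0)/2 = 4/2 = 2.
(Structurally: 0 ring(s) + 2 π bond(s) = 2.)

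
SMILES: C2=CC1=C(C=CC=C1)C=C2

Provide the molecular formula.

C10H8

Heavy atoms from the SMILES: 10 C.
Implicit hydrogens by atom environment:
  8 × C (aromatic): 1 H each → 8
  2 × C (aromatic): no H
  Total hydrogens = 8.
Molecular formula: C10H8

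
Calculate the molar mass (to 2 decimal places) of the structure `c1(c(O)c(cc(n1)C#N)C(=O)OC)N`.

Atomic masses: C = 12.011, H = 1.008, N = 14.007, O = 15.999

193.16

Molecular formula: C8H7N3O3.
M = 8×12.011 + 7×1.008 + 3×14.007 + 3×15.999 = 193.16 g/mol.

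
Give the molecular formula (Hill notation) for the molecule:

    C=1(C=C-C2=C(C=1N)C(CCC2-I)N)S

C10H13IN2S

Heavy atoms from the SMILES: 10 C, 1 I, 2 N, 1 S.
Implicit hydrogens by atom environment:
  4 × C (aromatic): no H
  2 × C: 2 H each → 4
  2 × C (aromatic): 1 H each → 2
  2 × C: 1 H each → 2
  2 × N: 2 H each → 4
  1 × I: no H
  1 × S: 1 H
  Total hydrogens = 13.
Molecular formula: C10H13IN2S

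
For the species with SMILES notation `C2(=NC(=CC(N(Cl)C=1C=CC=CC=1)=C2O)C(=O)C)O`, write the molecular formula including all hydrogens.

C13H11ClN2O3

Heavy atoms from the SMILES: 13 C, 1 Cl, 2 N, 3 O.
Implicit hydrogens by atom environment:
  6 × C (aromatic): 1 H each → 6
  5 × C (aromatic): no H
  2 × O: 1 H each → 2
  1 × C: 3 H
  1 × C: no H
  1 × Cl: no H
  1 × N (aromatic): no H
  1 × N: no H
  1 × O: no H
  Total hydrogens = 11.
Molecular formula: C13H11ClN2O3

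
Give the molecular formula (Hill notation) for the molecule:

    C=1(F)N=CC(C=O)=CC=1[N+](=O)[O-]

C6H3FN2O3

Heavy atoms from the SMILES: 6 C, 1 F, 2 N, 3 O.
Implicit hydrogens by atom environment:
  3 × C (aromatic): no H
  2 × C (aromatic): 1 H each → 2
  2 × O: no H
  1 × C: 1 H
  1 × F: no H
  1 × N (aromatic): no H
  1 × N (charge +1): no H
  1 × O (charge -1): no H
  Total hydrogens = 3.
Molecular formula: C6H3FN2O3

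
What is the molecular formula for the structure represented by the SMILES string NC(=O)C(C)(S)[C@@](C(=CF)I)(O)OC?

Heavy atoms from the SMILES: 7 C, 1 F, 1 I, 1 N, 3 O, 1 S.
Implicit hydrogens by atom environment:
  4 × C: no H
  2 × C: 3 H each → 6
  2 × O: no H
  1 × C: 1 H
  1 × F: no H
  1 × I: no H
  1 × N: 2 H
  1 × O: 1 H
  1 × S: 1 H
  Total hydrogens = 11.
Molecular formula: C7H11FINO3S

C7H11FINO3S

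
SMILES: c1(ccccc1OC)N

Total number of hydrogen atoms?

9

Hydrogens are implicit in SMILES; fill each atom to its normal valence:
  4 × C (aromatic): 1 H each → 4
  2 × C (aromatic): no H
  1 × C: 3 H
  1 × N: 2 H
  1 × O: no H
  Total hydrogens = 9.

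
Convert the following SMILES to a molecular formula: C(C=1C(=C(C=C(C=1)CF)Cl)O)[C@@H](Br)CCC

Heavy atoms from the SMILES: 1 Br, 12 C, 1 Cl, 1 F, 1 O.
Implicit hydrogens by atom environment:
  4 × C: 2 H each → 8
  4 × C (aromatic): no H
  2 × C (aromatic): 1 H each → 2
  1 × Br: no H
  1 × C: 3 H
  1 × C: 1 H
  1 × Cl: no H
  1 × F: no H
  1 × O: 1 H
  Total hydrogens = 15.
Molecular formula: C12H15BrClFO

C12H15BrClFO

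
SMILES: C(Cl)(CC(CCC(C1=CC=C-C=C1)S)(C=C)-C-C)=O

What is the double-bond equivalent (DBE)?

6

Molecular formula from the SMILES: C16H21ClOS.
DoU = (2C + 2 + N − H − X)/2 = (2·16 + 2 + 0 − 21 − 1)/2 = 12/2 = 6.
(Structurally: 1 ring(s) + 5 π bond(s) = 6.)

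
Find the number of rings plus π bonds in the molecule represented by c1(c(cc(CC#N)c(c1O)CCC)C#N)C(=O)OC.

Molecular formula from the SMILES: C14H14N2O3.
DoU = (2C + 2 + N − H − X)/2 = (2·14 + 2 + 2 − 14 − 0)/2 = 18/2 = 9.
(Structurally: 1 ring(s) + 8 π bond(s) = 9.)

9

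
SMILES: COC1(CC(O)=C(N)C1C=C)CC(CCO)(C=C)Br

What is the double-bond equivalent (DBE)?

4

Molecular formula from the SMILES: C14H22BrNO3.
DoU = (2C + 2 + N − H − X)/2 = (2·14 + 2 + 1 − 22 − 1)/2 = 8/2 = 4.
(Structurally: 1 ring(s) + 3 π bond(s) = 4.)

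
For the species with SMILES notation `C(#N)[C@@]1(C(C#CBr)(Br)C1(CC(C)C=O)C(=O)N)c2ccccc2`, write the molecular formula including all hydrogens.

C17H14Br2N2O2

Heavy atoms from the SMILES: 2 Br, 17 C, 2 N, 2 O.
Implicit hydrogens by atom environment:
  7 × C: no H
  5 × C (aromatic): 1 H each → 5
  2 × Br: no H
  2 × C: 1 H each → 2
  2 × O: no H
  1 × C: 3 H
  1 × C: 2 H
  1 × C (aromatic): no H
  1 × N: 2 H
  1 × N: no H
  Total hydrogens = 14.
Molecular formula: C17H14Br2N2O2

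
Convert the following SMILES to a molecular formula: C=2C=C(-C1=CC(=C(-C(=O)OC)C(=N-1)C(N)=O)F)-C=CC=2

Heavy atoms from the SMILES: 14 C, 1 F, 2 N, 3 O.
Implicit hydrogens by atom environment:
  6 × C (aromatic): 1 H each → 6
  5 × C (aromatic): no H
  3 × O: no H
  2 × C: no H
  1 × C: 3 H
  1 × F: no H
  1 × N: 2 H
  1 × N (aromatic): no H
  Total hydrogens = 11.
Molecular formula: C14H11FN2O3

C14H11FN2O3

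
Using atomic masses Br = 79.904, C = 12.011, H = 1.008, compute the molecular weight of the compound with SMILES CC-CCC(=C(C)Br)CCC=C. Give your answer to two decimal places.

Molecular formula: C11H19Br.
M = 1×79.904 + 11×12.011 + 19×1.008 = 231.18 g/mol.

231.18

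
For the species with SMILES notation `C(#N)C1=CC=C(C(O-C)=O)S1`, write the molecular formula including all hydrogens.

C7H5NO2S

Heavy atoms from the SMILES: 7 C, 1 N, 2 O, 1 S.
Implicit hydrogens by atom environment:
  2 × C (aromatic): 1 H each → 2
  2 × C (aromatic): no H
  2 × C: no H
  2 × O: no H
  1 × C: 3 H
  1 × N: no H
  1 × S (aromatic): no H
  Total hydrogens = 5.
Molecular formula: C7H5NO2S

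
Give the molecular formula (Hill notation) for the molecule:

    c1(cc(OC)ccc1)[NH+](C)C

C9H14NO+

Heavy atoms from the SMILES: 9 C, 1 N, 1 O.
Implicit hydrogens by atom environment:
  4 × C (aromatic): 1 H each → 4
  3 × C: 3 H each → 9
  2 × C (aromatic): no H
  1 × N (charge +1): 1 H
  1 × O: no H
  Total hydrogens = 14.
Net charge +1.
Molecular formula: C9H14NO+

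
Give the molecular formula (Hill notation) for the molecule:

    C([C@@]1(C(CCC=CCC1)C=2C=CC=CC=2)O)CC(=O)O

Heavy atoms from the SMILES: 17 C, 3 O.
Implicit hydrogens by atom environment:
  6 × C: 2 H each → 12
  5 × C (aromatic): 1 H each → 5
  3 × C: 1 H each → 3
  2 × C: no H
  2 × O: 1 H each → 2
  1 × C (aromatic): no H
  1 × O: no H
  Total hydrogens = 22.
Molecular formula: C17H22O3

C17H22O3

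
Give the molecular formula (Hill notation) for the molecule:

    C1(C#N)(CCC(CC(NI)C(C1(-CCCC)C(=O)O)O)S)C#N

Heavy atoms from the SMILES: 15 C, 1 I, 3 N, 3 O, 1 S.
Implicit hydrogens by atom environment:
  6 × C: 2 H each → 12
  5 × C: no H
  3 × C: 1 H each → 3
  2 × N: no H
  2 × O: 1 H each → 2
  1 × C: 3 H
  1 × I: no H
  1 × N: 1 H
  1 × O: no H
  1 × S: 1 H
  Total hydrogens = 22.
Molecular formula: C15H22IN3O3S

C15H22IN3O3S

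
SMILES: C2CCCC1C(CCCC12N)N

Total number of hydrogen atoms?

20

Hydrogens are implicit in SMILES; fill each atom to its normal valence:
  7 × C: 2 H each → 14
  2 × C: 1 H each → 2
  2 × N: 2 H each → 4
  1 × C: no H
  Total hydrogens = 20.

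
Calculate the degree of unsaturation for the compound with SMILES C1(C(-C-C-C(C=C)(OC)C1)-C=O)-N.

3

Molecular formula from the SMILES: C10H17NO2.
DoU = (2C + 2 + N − H − X)/2 = (2·10 + 2 + 1 − 17 − 0)/2 = 6/2 = 3.
(Structurally: 1 ring(s) + 2 π bond(s) = 3.)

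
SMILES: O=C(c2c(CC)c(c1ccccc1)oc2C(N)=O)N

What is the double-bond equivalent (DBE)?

9

Molecular formula from the SMILES: C14H14N2O3.
DoU = (2C + 2 + N − H − X)/2 = (2·14 + 2 + 2 − 14 − 0)/2 = 18/2 = 9.
(Structurally: 2 ring(s) + 7 π bond(s) = 9.)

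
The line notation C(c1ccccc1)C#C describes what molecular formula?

C9H8

Heavy atoms from the SMILES: 9 C.
Implicit hydrogens by atom environment:
  5 × C (aromatic): 1 H each → 5
  1 × C: 2 H
  1 × C: 1 H
  1 × C (aromatic): no H
  1 × C: no H
  Total hydrogens = 8.
Molecular formula: C9H8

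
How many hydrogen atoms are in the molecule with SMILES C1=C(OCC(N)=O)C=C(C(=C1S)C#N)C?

10

Hydrogens are implicit in SMILES; fill each atom to its normal valence:
  4 × C (aromatic): no H
  2 × C (aromatic): 1 H each → 2
  2 × C: no H
  2 × O: no H
  1 × C: 3 H
  1 × C: 2 H
  1 × N: 2 H
  1 × N: no H
  1 × S: 1 H
  Total hydrogens = 10.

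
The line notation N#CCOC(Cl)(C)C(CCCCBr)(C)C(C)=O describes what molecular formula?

C12H19BrClNO2

Heavy atoms from the SMILES: 1 Br, 12 C, 1 Cl, 1 N, 2 O.
Implicit hydrogens by atom environment:
  5 × C: 2 H each → 10
  4 × C: no H
  3 × C: 3 H each → 9
  2 × O: no H
  1 × Br: no H
  1 × Cl: no H
  1 × N: no H
  Total hydrogens = 19.
Molecular formula: C12H19BrClNO2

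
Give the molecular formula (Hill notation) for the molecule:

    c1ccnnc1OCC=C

Heavy atoms from the SMILES: 7 C, 2 N, 1 O.
Implicit hydrogens by atom environment:
  3 × C (aromatic): 1 H each → 3
  2 × C: 2 H each → 4
  2 × N (aromatic): no H
  1 × C: 1 H
  1 × C (aromatic): no H
  1 × O: no H
  Total hydrogens = 8.
Molecular formula: C7H8N2O

C7H8N2O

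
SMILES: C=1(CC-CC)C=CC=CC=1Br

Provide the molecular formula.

C10H13Br

Heavy atoms from the SMILES: 1 Br, 10 C.
Implicit hydrogens by atom environment:
  4 × C (aromatic): 1 H each → 4
  3 × C: 2 H each → 6
  2 × C (aromatic): no H
  1 × Br: no H
  1 × C: 3 H
  Total hydrogens = 13.
Molecular formula: C10H13Br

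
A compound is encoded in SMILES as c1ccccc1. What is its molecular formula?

C6H6

Heavy atoms from the SMILES: 6 C.
Implicit hydrogens by atom environment:
  6 × C (aromatic): 1 H each → 6
  Total hydrogens = 6.
Molecular formula: C6H6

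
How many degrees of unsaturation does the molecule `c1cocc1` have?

3

Molecular formula from the SMILES: C4H4O.
DoU = (2C + 2 + N − H − X)/2 = (2·4 + 2 + 0 − 4 − 0)/2 = 6/2 = 3.
(Structurally: 1 ring(s) + 2 π bond(s) = 3.)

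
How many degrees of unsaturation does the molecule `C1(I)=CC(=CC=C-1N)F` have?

Molecular formula from the SMILES: C6H5FIN.
DoU = (2C + 2 + N − H − X)/2 = (2·6 + 2 + 1 − 5 − 2)/2 = 8/2 = 4.
(Structurally: 1 ring(s) + 3 π bond(s) = 4.)

4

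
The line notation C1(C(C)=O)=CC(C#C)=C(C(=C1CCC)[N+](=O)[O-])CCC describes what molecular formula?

C16H19NO3

Heavy atoms from the SMILES: 16 C, 1 N, 3 O.
Implicit hydrogens by atom environment:
  5 × C (aromatic): no H
  4 × C: 2 H each → 8
  3 × C: 3 H each → 9
  2 × C: no H
  2 × O: no H
  1 × C (aromatic): 1 H
  1 × C: 1 H
  1 × N (charge +1): no H
  1 × O (charge -1): no H
  Total hydrogens = 19.
Molecular formula: C16H19NO3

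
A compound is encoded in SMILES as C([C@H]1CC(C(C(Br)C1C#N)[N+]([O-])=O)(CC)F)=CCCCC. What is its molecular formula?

C15H22BrFN2O2

Heavy atoms from the SMILES: 1 Br, 15 C, 1 F, 2 N, 2 O.
Implicit hydrogens by atom environment:
  6 × C: 1 H each → 6
  5 × C: 2 H each → 10
  2 × C: 3 H each → 6
  2 × C: no H
  1 × Br: no H
  1 × F: no H
  1 × N (charge +1): no H
  1 × N: no H
  1 × O: no H
  1 × O (charge -1): no H
  Total hydrogens = 22.
Molecular formula: C15H22BrFN2O2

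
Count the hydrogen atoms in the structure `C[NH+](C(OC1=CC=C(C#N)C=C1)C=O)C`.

13

Hydrogens are implicit in SMILES; fill each atom to its normal valence:
  4 × C (aromatic): 1 H each → 4
  2 × C: 3 H each → 6
  2 × C: 1 H each → 2
  2 × C (aromatic): no H
  2 × O: no H
  1 × C: no H
  1 × N (charge +1): 1 H
  1 × N: no H
  Total hydrogens = 13.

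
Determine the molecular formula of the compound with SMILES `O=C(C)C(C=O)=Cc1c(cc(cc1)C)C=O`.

C13H12O3

Heavy atoms from the SMILES: 13 C, 3 O.
Implicit hydrogens by atom environment:
  3 × C (aromatic): 1 H each → 3
  3 × C: 1 H each → 3
  3 × C (aromatic): no H
  3 × O: no H
  2 × C: 3 H each → 6
  2 × C: no H
  Total hydrogens = 12.
Molecular formula: C13H12O3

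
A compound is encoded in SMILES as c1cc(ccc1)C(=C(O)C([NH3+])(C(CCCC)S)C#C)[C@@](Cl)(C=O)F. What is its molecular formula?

C18H22ClFNO2S+

Heavy atoms from the SMILES: 18 C, 1 Cl, 1 F, 1 N, 2 O, 1 S.
Implicit hydrogens by atom environment:
  5 × C (aromatic): 1 H each → 5
  5 × C: no H
  3 × C: 2 H each → 6
  3 × C: 1 H each → 3
  1 × C: 3 H
  1 × C (aromatic): no H
  1 × Cl: no H
  1 × F: no H
  1 × N (charge +1): 3 H
  1 × O: 1 H
  1 × O: no H
  1 × S: 1 H
  Total hydrogens = 22.
Net charge +1.
Molecular formula: C18H22ClFNO2S+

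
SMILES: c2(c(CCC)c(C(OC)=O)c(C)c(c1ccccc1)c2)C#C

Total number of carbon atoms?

The symbol for carbon appears 20 times in the SMILES. Lowercase c denotes aromatic carbon and counts toward C.

20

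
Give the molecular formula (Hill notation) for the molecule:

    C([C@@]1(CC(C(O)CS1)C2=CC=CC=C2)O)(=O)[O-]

C12H13O4S-

Heavy atoms from the SMILES: 12 C, 4 O, 1 S.
Implicit hydrogens by atom environment:
  5 × C (aromatic): 1 H each → 5
  2 × C: 2 H each → 4
  2 × C: 1 H each → 2
  2 × C: no H
  2 × O: 1 H each → 2
  1 × C (aromatic): no H
  1 × O: no H
  1 × O (charge -1): no H
  1 × S: no H
  Total hydrogens = 13.
Net charge -1.
Molecular formula: C12H13O4S-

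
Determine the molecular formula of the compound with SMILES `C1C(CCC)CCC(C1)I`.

Heavy atoms from the SMILES: 9 C, 1 I.
Implicit hydrogens by atom environment:
  6 × C: 2 H each → 12
  2 × C: 1 H each → 2
  1 × C: 3 H
  1 × I: no H
  Total hydrogens = 17.
Molecular formula: C9H17I

C9H17I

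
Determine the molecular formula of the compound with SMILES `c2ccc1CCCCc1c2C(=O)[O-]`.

C11H11O2-

Heavy atoms from the SMILES: 11 C, 2 O.
Implicit hydrogens by atom environment:
  4 × C: 2 H each → 8
  3 × C (aromatic): 1 H each → 3
  3 × C (aromatic): no H
  1 × C: no H
  1 × O: no H
  1 × O (charge -1): no H
  Total hydrogens = 11.
Net charge -1.
Molecular formula: C11H11O2-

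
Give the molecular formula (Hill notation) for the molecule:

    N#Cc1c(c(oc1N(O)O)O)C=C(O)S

C7H6N2O5S

Heavy atoms from the SMILES: 7 C, 2 N, 5 O, 1 S.
Implicit hydrogens by atom environment:
  4 × C (aromatic): no H
  4 × O: 1 H each → 4
  2 × C: no H
  2 × N: no H
  1 × C: 1 H
  1 × O (aromatic): no H
  1 × S: 1 H
  Total hydrogens = 6.
Molecular formula: C7H6N2O5S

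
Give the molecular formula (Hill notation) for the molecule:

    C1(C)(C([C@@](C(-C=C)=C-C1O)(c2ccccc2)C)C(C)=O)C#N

Heavy atoms from the SMILES: 19 C, 1 N, 2 O.
Implicit hydrogens by atom environment:
  5 × C (aromatic): 1 H each → 5
  5 × C: no H
  4 × C: 1 H each → 4
  3 × C: 3 H each → 9
  1 × C: 2 H
  1 × C (aromatic): no H
  1 × N: no H
  1 × O: 1 H
  1 × O: no H
  Total hydrogens = 21.
Molecular formula: C19H21NO2

C19H21NO2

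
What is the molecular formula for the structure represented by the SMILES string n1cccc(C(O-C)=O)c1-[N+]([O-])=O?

Heavy atoms from the SMILES: 7 C, 2 N, 4 O.
Implicit hydrogens by atom environment:
  3 × C (aromatic): 1 H each → 3
  3 × O: no H
  2 × C (aromatic): no H
  1 × C: 3 H
  1 × C: no H
  1 × N (aromatic): no H
  1 × N (charge +1): no H
  1 × O (charge -1): no H
  Total hydrogens = 6.
Molecular formula: C7H6N2O4

C7H6N2O4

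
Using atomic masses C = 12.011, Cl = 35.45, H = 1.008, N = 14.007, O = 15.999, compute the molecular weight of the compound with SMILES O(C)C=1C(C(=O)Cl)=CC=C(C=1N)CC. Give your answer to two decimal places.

Molecular formula: C10H12ClNO2.
M = 10×12.011 + 1×35.45 + 12×1.008 + 1×14.007 + 2×15.999 = 213.66 g/mol.

213.66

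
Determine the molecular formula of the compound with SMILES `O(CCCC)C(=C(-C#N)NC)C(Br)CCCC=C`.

C14H23BrN2O

Heavy atoms from the SMILES: 1 Br, 14 C, 2 N, 1 O.
Implicit hydrogens by atom environment:
  7 × C: 2 H each → 14
  3 × C: no H
  2 × C: 3 H each → 6
  2 × C: 1 H each → 2
  1 × Br: no H
  1 × N: 1 H
  1 × N: no H
  1 × O: no H
  Total hydrogens = 23.
Molecular formula: C14H23BrN2O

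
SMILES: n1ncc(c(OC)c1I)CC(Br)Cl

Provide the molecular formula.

C7H7BrClIN2O

Heavy atoms from the SMILES: 1 Br, 7 C, 1 Cl, 1 I, 2 N, 1 O.
Implicit hydrogens by atom environment:
  3 × C (aromatic): no H
  2 × N (aromatic): no H
  1 × Br: no H
  1 × C: 3 H
  1 × C: 2 H
  1 × C (aromatic): 1 H
  1 × C: 1 H
  1 × Cl: no H
  1 × I: no H
  1 × O: no H
  Total hydrogens = 7.
Molecular formula: C7H7BrClIN2O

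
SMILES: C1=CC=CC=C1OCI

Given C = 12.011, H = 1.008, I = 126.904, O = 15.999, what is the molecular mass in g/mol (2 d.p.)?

234.04

Molecular formula: C7H7IO.
M = 7×12.011 + 7×1.008 + 1×126.904 + 1×15.999 = 234.04 g/mol.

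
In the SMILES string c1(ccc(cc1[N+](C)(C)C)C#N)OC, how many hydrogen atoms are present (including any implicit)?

15

Hydrogens are implicit in SMILES; fill each atom to its normal valence:
  4 × C: 3 H each → 12
  3 × C (aromatic): 1 H each → 3
  3 × C (aromatic): no H
  1 × C: no H
  1 × N: no H
  1 × N (charge +1): no H
  1 × O: no H
  Total hydrogens = 15.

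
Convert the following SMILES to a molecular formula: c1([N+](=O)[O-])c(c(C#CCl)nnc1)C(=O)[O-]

C7HClN3O4-

Heavy atoms from the SMILES: 7 C, 1 Cl, 3 N, 4 O.
Implicit hydrogens by atom environment:
  3 × C (aromatic): no H
  3 × C: no H
  2 × N (aromatic): no H
  2 × O: no H
  2 × O (charge -1): no H
  1 × C (aromatic): 1 H
  1 × Cl: no H
  1 × N (charge +1): no H
  Total hydrogens = 1.
Net charge -1.
Molecular formula: C7HClN3O4-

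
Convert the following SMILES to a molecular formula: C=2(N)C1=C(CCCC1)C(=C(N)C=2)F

Heavy atoms from the SMILES: 10 C, 1 F, 2 N.
Implicit hydrogens by atom environment:
  5 × C (aromatic): no H
  4 × C: 2 H each → 8
  2 × N: 2 H each → 4
  1 × C (aromatic): 1 H
  1 × F: no H
  Total hydrogens = 13.
Molecular formula: C10H13FN2

C10H13FN2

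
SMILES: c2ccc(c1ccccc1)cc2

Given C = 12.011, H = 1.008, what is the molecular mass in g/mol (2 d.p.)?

154.21

Molecular formula: C12H10.
M = 12×12.011 + 10×1.008 = 154.21 g/mol.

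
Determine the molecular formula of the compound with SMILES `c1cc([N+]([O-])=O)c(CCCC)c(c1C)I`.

C11H14INO2

Heavy atoms from the SMILES: 11 C, 1 I, 1 N, 2 O.
Implicit hydrogens by atom environment:
  4 × C (aromatic): no H
  3 × C: 2 H each → 6
  2 × C: 3 H each → 6
  2 × C (aromatic): 1 H each → 2
  1 × I: no H
  1 × N (charge +1): no H
  1 × O: no H
  1 × O (charge -1): no H
  Total hydrogens = 14.
Molecular formula: C11H14INO2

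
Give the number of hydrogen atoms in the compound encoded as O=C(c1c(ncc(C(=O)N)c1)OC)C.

Hydrogens are implicit in SMILES; fill each atom to its normal valence:
  3 × C (aromatic): no H
  3 × O: no H
  2 × C: 3 H each → 6
  2 × C (aromatic): 1 H each → 2
  2 × C: no H
  1 × N: 2 H
  1 × N (aromatic): no H
  Total hydrogens = 10.

10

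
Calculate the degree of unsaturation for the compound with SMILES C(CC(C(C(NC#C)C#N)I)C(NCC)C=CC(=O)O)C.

Molecular formula from the SMILES: C15H22IN3O2.
DoU = (2C + 2 + N − H − X)/2 = (2·15 + 2 + 3 − 22 − 1)/2 = 12/2 = 6.
(Structurally: 0 ring(s) + 6 π bond(s) = 6.)

6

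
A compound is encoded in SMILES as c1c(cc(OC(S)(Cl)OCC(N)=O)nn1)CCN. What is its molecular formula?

C9H13ClN4O3S

Heavy atoms from the SMILES: 9 C, 1 Cl, 4 N, 3 O, 1 S.
Implicit hydrogens by atom environment:
  3 × C: 2 H each → 6
  3 × O: no H
  2 × C (aromatic): 1 H each → 2
  2 × C (aromatic): no H
  2 × C: no H
  2 × N: 2 H each → 4
  2 × N (aromatic): no H
  1 × Cl: no H
  1 × S: 1 H
  Total hydrogens = 13.
Molecular formula: C9H13ClN4O3S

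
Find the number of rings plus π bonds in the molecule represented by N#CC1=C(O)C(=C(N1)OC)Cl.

5

Molecular formula from the SMILES: C6H5ClN2O2.
DoU = (2C + 2 + N − H − X)/2 = (2·6 + 2 + 2 − 5 − 1)/2 = 10/2 = 5.
(Structurally: 1 ring(s) + 4 π bond(s) = 5.)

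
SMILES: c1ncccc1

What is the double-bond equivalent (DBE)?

Molecular formula from the SMILES: C5H5N.
DoU = (2C + 2 + N − H − X)/2 = (2·5 + 2 + 1 − 5 − 0)/2 = 8/2 = 4.
(Structurally: 1 ring(s) + 3 π bond(s) = 4.)

4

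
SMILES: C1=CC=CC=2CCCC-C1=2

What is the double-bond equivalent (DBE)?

Molecular formula from the SMILES: C10H12.
DoU = (2C + 2 + N − H − X)/2 = (2·10 + 2 + 0 − 12 − 0)/2 = 10/2 = 5.
(Structurally: 2 ring(s) + 3 π bond(s) = 5.)

5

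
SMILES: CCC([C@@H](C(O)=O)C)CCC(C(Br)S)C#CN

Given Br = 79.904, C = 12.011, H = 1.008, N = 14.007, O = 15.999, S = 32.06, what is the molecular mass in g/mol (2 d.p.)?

Molecular formula: C12H20BrNO2S.
M = 1×79.904 + 12×12.011 + 20×1.008 + 1×14.007 + 2×15.999 + 1×32.06 = 322.26 g/mol.

322.26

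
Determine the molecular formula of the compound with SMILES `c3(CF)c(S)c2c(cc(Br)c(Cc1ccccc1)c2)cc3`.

C18H14BrFS

Heavy atoms from the SMILES: 1 Br, 18 C, 1 F, 1 S.
Implicit hydrogens by atom environment:
  9 × C (aromatic): 1 H each → 9
  7 × C (aromatic): no H
  2 × C: 2 H each → 4
  1 × Br: no H
  1 × F: no H
  1 × S: 1 H
  Total hydrogens = 14.
Molecular formula: C18H14BrFS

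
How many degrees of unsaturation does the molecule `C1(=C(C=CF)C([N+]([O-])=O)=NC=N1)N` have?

Molecular formula from the SMILES: C6H5FN4O2.
DoU = (2C + 2 + N − H − X)/2 = (2·6 + 2 + 4 − 5 − 1)/2 = 12/2 = 6.
(Structurally: 1 ring(s) + 5 π bond(s) = 6.)

6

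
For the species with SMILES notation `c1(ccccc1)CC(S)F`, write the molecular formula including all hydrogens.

Heavy atoms from the SMILES: 8 C, 1 F, 1 S.
Implicit hydrogens by atom environment:
  5 × C (aromatic): 1 H each → 5
  1 × C: 2 H
  1 × C: 1 H
  1 × C (aromatic): no H
  1 × F: no H
  1 × S: 1 H
  Total hydrogens = 9.
Molecular formula: C8H9FS

C8H9FS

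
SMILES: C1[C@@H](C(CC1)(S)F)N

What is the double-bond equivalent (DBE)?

1

Molecular formula from the SMILES: C5H10FNS.
DoU = (2C + 2 + N − H − X)/2 = (2·5 + 2 + 1 − 10 − 1)/2 = 2/2 = 1.
(Structurally: 1 ring(s) + 0 π bond(s) = 1.)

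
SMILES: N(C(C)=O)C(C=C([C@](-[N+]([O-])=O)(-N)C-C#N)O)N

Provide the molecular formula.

C8H13N5O4

Heavy atoms from the SMILES: 8 C, 5 N, 4 O.
Implicit hydrogens by atom environment:
  4 × C: no H
  2 × C: 1 H each → 2
  2 × N: 2 H each → 4
  2 × O: no H
  1 × C: 3 H
  1 × C: 2 H
  1 × N: 1 H
  1 × N (charge +1): no H
  1 × N: no H
  1 × O: 1 H
  1 × O (charge -1): no H
  Total hydrogens = 13.
Molecular formula: C8H13N5O4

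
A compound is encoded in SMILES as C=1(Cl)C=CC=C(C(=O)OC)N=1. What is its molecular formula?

C7H6ClNO2

Heavy atoms from the SMILES: 7 C, 1 Cl, 1 N, 2 O.
Implicit hydrogens by atom environment:
  3 × C (aromatic): 1 H each → 3
  2 × C (aromatic): no H
  2 × O: no H
  1 × C: 3 H
  1 × C: no H
  1 × Cl: no H
  1 × N (aromatic): no H
  Total hydrogens = 6.
Molecular formula: C7H6ClNO2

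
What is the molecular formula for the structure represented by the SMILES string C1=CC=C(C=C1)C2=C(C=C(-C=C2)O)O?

Heavy atoms from the SMILES: 12 C, 2 O.
Implicit hydrogens by atom environment:
  8 × C (aromatic): 1 H each → 8
  4 × C (aromatic): no H
  2 × O: 1 H each → 2
  Total hydrogens = 10.
Molecular formula: C12H10O2

C12H10O2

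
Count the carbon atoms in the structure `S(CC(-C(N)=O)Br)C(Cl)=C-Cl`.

5

The symbol for carbon appears 5 times in the SMILES. (Cl is a single chlorine, not C + l.)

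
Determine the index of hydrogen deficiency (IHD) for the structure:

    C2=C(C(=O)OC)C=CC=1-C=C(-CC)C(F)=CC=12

8

Molecular formula from the SMILES: C14H13FO2.
DoU = (2C + 2 + N − H − X)/2 = (2·14 + 2 + 0 − 13 − 1)/2 = 16/2 = 8.
(Structurally: 2 ring(s) + 6 π bond(s) = 8.)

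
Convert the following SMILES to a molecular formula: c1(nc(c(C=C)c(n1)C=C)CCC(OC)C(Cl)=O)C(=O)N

C14H16ClN3O3

Heavy atoms from the SMILES: 14 C, 1 Cl, 3 N, 3 O.
Implicit hydrogens by atom environment:
  4 × C: 2 H each → 8
  4 × C (aromatic): no H
  3 × C: 1 H each → 3
  3 × O: no H
  2 × C: no H
  2 × N (aromatic): no H
  1 × C: 3 H
  1 × Cl: no H
  1 × N: 2 H
  Total hydrogens = 16.
Molecular formula: C14H16ClN3O3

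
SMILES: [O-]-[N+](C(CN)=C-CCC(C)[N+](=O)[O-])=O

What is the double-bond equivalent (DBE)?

3

Molecular formula from the SMILES: C7H13N3O4.
DoU = (2C + 2 + N − H − X)/2 = (2·7 + 2 + 3 − 13 − 0)/2 = 6/2 = 3.
(Structurally: 0 ring(s) + 3 π bond(s) = 3.)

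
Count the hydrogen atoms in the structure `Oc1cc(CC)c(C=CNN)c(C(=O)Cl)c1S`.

Hydrogens are implicit in SMILES; fill each atom to its normal valence:
  5 × C (aromatic): no H
  2 × C: 1 H each → 2
  1 × C: 3 H
  1 × C: 2 H
  1 × C (aromatic): 1 H
  1 × C: no H
  1 × Cl: no H
  1 × N: 2 H
  1 × N: 1 H
  1 × O: 1 H
  1 × O: no H
  1 × S: 1 H
  Total hydrogens = 13.

13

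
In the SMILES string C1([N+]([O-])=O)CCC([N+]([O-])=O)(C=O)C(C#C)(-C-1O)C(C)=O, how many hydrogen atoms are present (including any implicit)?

12

Hydrogens are implicit in SMILES; fill each atom to its normal valence:
  4 × C: 1 H each → 4
  4 × C: no H
  4 × O: no H
  2 × C: 2 H each → 4
  2 × N (charge +1): no H
  2 × O (charge -1): no H
  1 × C: 3 H
  1 × O: 1 H
  Total hydrogens = 12.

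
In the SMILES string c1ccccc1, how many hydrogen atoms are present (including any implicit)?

Hydrogens are implicit in SMILES; fill each atom to its normal valence:
  6 × C (aromatic): 1 H each → 6
  Total hydrogens = 6.

6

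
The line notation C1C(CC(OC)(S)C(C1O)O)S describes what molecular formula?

C7H14O3S2

Heavy atoms from the SMILES: 7 C, 3 O, 2 S.
Implicit hydrogens by atom environment:
  3 × C: 1 H each → 3
  2 × C: 2 H each → 4
  2 × O: 1 H each → 2
  2 × S: 1 H each → 2
  1 × C: 3 H
  1 × C: no H
  1 × O: no H
  Total hydrogens = 14.
Molecular formula: C7H14O3S2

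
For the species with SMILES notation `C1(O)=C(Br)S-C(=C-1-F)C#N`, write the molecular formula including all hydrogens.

Heavy atoms from the SMILES: 1 Br, 5 C, 1 F, 1 N, 1 O, 1 S.
Implicit hydrogens by atom environment:
  4 × C (aromatic): no H
  1 × Br: no H
  1 × C: no H
  1 × F: no H
  1 × N: no H
  1 × O: 1 H
  1 × S (aromatic): no H
  Total hydrogens = 1.
Molecular formula: C5HBrFNOS

C5HBrFNOS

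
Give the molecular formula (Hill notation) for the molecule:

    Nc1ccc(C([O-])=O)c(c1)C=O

Heavy atoms from the SMILES: 8 C, 1 N, 3 O.
Implicit hydrogens by atom environment:
  3 × C (aromatic): 1 H each → 3
  3 × C (aromatic): no H
  2 × O: no H
  1 × C: 1 H
  1 × C: no H
  1 × N: 2 H
  1 × O (charge -1): no H
  Total hydrogens = 6.
Net charge -1.
Molecular formula: C8H6NO3-

C8H6NO3-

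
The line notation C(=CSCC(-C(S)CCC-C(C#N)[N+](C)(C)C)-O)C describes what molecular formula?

Heavy atoms from the SMILES: 14 C, 2 N, 1 O, 2 S.
Implicit hydrogens by atom environment:
  5 × C: 1 H each → 5
  4 × C: 3 H each → 12
  4 × C: 2 H each → 8
  1 × C: no H
  1 × N: no H
  1 × N (charge +1): no H
  1 × O: 1 H
  1 × S: 1 H
  1 × S: no H
  Total hydrogens = 27.
Net charge +1.
Molecular formula: C14H27N2OS2+

C14H27N2OS2+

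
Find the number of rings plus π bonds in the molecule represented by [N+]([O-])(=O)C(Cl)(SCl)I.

Molecular formula from the SMILES: CCl2INO2S.
DoU = (2C + 2 + N − H − X)/2 = (2·1 + 2 + 1 − 0 − 3)/2 = 2/2 = 1.
(Structurally: 0 ring(s) + 1 π bond(s) = 1.)

1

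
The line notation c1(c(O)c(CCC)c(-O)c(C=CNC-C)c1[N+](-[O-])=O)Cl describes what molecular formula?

C13H17ClN2O4

Heavy atoms from the SMILES: 13 C, 1 Cl, 2 N, 4 O.
Implicit hydrogens by atom environment:
  6 × C (aromatic): no H
  3 × C: 2 H each → 6
  2 × C: 3 H each → 6
  2 × C: 1 H each → 2
  2 × O: 1 H each → 2
  1 × Cl: no H
  1 × N: 1 H
  1 × N (charge +1): no H
  1 × O: no H
  1 × O (charge -1): no H
  Total hydrogens = 17.
Molecular formula: C13H17ClN2O4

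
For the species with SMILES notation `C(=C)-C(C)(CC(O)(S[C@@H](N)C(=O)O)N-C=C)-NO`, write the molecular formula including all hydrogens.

Heavy atoms from the SMILES: 10 C, 3 N, 4 O, 1 S.
Implicit hydrogens by atom environment:
  3 × C: 2 H each → 6
  3 × C: 1 H each → 3
  3 × C: no H
  3 × O: 1 H each → 3
  2 × N: 1 H each → 2
  1 × C: 3 H
  1 × N: 2 H
  1 × O: no H
  1 × S: no H
  Total hydrogens = 19.
Molecular formula: C10H19N3O4S

C10H19N3O4S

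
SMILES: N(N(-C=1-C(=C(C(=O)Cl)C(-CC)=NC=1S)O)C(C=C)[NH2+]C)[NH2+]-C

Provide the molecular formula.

[C13H22ClN5O2S]2+

Heavy atoms from the SMILES: 13 C, 1 Cl, 5 N, 2 O, 1 S.
Implicit hydrogens by atom environment:
  5 × C (aromatic): no H
  3 × C: 3 H each → 9
  2 × C: 2 H each → 4
  2 × C: 1 H each → 2
  2 × N (charge +1): 2 H each → 4
  1 × C: no H
  1 × Cl: no H
  1 × N: 1 H
  1 × N (aromatic): no H
  1 × N: no H
  1 × O: 1 H
  1 × O: no H
  1 × S: 1 H
  Total hydrogens = 22.
Net charge +2.
Molecular formula: [C13H22ClN5O2S]2+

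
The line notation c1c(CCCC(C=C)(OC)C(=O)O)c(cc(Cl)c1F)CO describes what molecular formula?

Heavy atoms from the SMILES: 15 C, 1 Cl, 1 F, 4 O.
Implicit hydrogens by atom environment:
  5 × C: 2 H each → 10
  4 × C (aromatic): no H
  2 × C (aromatic): 1 H each → 2
  2 × C: no H
  2 × O: 1 H each → 2
  2 × O: no H
  1 × C: 3 H
  1 × C: 1 H
  1 × Cl: no H
  1 × F: no H
  Total hydrogens = 18.
Molecular formula: C15H18ClFO4

C15H18ClFO4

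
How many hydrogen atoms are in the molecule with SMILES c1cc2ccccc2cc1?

Hydrogens are implicit in SMILES; fill each atom to its normal valence:
  8 × C (aromatic): 1 H each → 8
  2 × C (aromatic): no H
  Total hydrogens = 8.

8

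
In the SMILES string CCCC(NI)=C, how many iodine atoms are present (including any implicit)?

1

The symbol for iodine appears 1 time in the SMILES.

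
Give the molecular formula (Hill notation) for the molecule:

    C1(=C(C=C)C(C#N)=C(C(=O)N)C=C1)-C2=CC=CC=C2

C16H12N2O

Heavy atoms from the SMILES: 16 C, 2 N, 1 O.
Implicit hydrogens by atom environment:
  7 × C (aromatic): 1 H each → 7
  5 × C (aromatic): no H
  2 × C: no H
  1 × C: 2 H
  1 × C: 1 H
  1 × N: 2 H
  1 × N: no H
  1 × O: no H
  Total hydrogens = 12.
Molecular formula: C16H12N2O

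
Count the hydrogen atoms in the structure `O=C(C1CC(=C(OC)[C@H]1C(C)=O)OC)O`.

14

Hydrogens are implicit in SMILES; fill each atom to its normal valence:
  4 × C: no H
  4 × O: no H
  3 × C: 3 H each → 9
  2 × C: 1 H each → 2
  1 × C: 2 H
  1 × O: 1 H
  Total hydrogens = 14.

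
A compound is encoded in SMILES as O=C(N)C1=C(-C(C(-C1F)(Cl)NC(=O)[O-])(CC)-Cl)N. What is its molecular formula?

C9H11Cl2FN3O3-

Heavy atoms from the SMILES: 9 C, 2 Cl, 1 F, 3 N, 3 O.
Implicit hydrogens by atom environment:
  6 × C: no H
  2 × Cl: no H
  2 × N: 2 H each → 4
  2 × O: no H
  1 × C: 3 H
  1 × C: 2 H
  1 × C: 1 H
  1 × F: no H
  1 × N: 1 H
  1 × O (charge -1): no H
  Total hydrogens = 11.
Net charge -1.
Molecular formula: C9H11Cl2FN3O3-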